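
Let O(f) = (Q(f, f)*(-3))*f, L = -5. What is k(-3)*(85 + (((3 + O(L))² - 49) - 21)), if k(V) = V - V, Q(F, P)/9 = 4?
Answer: 0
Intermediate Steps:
Q(F, P) = 36 (Q(F, P) = 9*4 = 36)
k(V) = 0
O(f) = -108*f (O(f) = (36*(-3))*f = -108*f)
k(-3)*(85 + (((3 + O(L))² - 49) - 21)) = 0*(85 + (((3 - 108*(-5))² - 49) - 21)) = 0*(85 + (((3 + 540)² - 49) - 21)) = 0*(85 + ((543² - 49) - 21)) = 0*(85 + ((294849 - 49) - 21)) = 0*(85 + (294800 - 21)) = 0*(85 + 294779) = 0*294864 = 0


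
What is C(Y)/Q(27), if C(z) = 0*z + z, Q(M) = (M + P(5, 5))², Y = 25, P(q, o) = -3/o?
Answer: 625/17424 ≈ 0.035870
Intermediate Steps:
Q(M) = (-⅗ + M)² (Q(M) = (M - 3/5)² = (M - 3*⅕)² = (M - ⅗)² = (-⅗ + M)²)
C(z) = z (C(z) = 0 + z = z)
C(Y)/Q(27) = 25/(((-3 + 5*27)²/25)) = 25/(((-3 + 135)²/25)) = 25/(((1/25)*132²)) = 25/(((1/25)*17424)) = 25/(17424/25) = 25*(25/17424) = 625/17424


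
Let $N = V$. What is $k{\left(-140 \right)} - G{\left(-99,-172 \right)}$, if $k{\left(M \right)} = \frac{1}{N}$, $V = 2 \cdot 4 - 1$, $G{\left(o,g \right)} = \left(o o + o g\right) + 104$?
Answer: $- \frac{188530}{7} \approx -26933.0$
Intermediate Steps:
$G{\left(o,g \right)} = 104 + o^{2} + g o$ ($G{\left(o,g \right)} = \left(o^{2} + g o\right) + 104 = 104 + o^{2} + g o$)
$V = 7$ ($V = 8 - 1 = 7$)
$N = 7$
$k{\left(M \right)} = \frac{1}{7}$
$k{\left(-140 \right)} - G{\left(-99,-172 \right)} = \frac{1}{7} - \left(104 + \left(-99\right)^{2} - -17028\right) = \frac{1}{7} - \left(104 + 9801 + 17028\right) = \frac{1}{7} - 26933 = - \frac{188530}{7}$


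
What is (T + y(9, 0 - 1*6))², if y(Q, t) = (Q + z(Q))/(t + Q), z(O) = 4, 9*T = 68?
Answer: 11449/81 ≈ 141.35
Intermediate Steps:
T = 68/9 (T = (⅑)*68 = 68/9 ≈ 7.5556)
y(Q, t) = (4 + Q)/(Q + t) (y(Q, t) = (Q + 4)/(t + Q) = (4 + Q)/(Q + t))
(T + y(9, 0 - 1*6))² = (68/9 + (4 + 9)/(9 + (0 - 1*6)))² = (68/9 + 13/(9 + (0 - 6)))² = (68/9 + 13/(9 - 6))² = (68/9 + 13/3)² = (107/9)² = 11449/81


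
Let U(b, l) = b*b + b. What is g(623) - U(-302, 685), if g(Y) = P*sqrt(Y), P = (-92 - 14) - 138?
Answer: -90902 - 244*sqrt(623) ≈ -96992.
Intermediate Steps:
P = -244 (P = -106 - 138 = -244)
g(Y) = -244*sqrt(Y)
U(b, l) = b + b**2 (U(b, l) = b**2 + b = b + b**2)
g(623) - U(-302, 685) = -244*sqrt(623) - (-302)*(1 - 302) = -244*sqrt(623) - (-302)*(-301) = -244*sqrt(623) - 1*90902 = -244*sqrt(623) - 90902 = -90902 - 244*sqrt(623)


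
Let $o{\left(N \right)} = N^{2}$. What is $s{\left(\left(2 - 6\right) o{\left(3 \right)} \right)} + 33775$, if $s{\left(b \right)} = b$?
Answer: $33739$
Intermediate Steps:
$s{\left(\left(2 - 6\right) o{\left(3 \right)} \right)} + 33775 = \left(2 - 6\right) 3^{2} + 33775 = \left(-4\right) 9 + 33775 = -36 + 33775 = 33739$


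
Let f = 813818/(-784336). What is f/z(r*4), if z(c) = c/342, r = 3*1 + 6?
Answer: -7731271/784336 ≈ -9.8571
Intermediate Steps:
r = 9 (r = 3 + 6 = 9)
f = -406909/392168 (f = 813818*(-1/784336) = -406909/392168 ≈ -1.0376)
z(c) = c/342 (z(c) = c*(1/342) = c/342)
f/z(r*4) = -406909/(392168*((9*4)/342)) = -406909/(392168*((1/342)*36)) = -406909/(392168*2/19) = -406909/392168*19/2 = -7731271/784336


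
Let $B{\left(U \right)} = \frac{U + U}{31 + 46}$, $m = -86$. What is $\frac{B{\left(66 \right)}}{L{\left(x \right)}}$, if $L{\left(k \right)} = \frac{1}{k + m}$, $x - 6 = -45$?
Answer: $- \frac{1500}{7} \approx -214.29$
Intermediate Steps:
$x = -39$ ($x = 6 - 45 = -39$)
$B{\left(U \right)} = \frac{2 U}{77}$
$L{\left(k \right)} = \frac{1}{-86 + k}$ ($L{\left(k \right)} = \frac{1}{k - 86} = \frac{1}{-86 + k}$)
$\frac{B{\left(66 \right)}}{L{\left(x \right)}} = \frac{\frac{2}{77} \cdot 66}{\frac{1}{-86 - 39}} = \frac{12}{7 \frac{1}{-125}} = \frac{12}{7 \left(- \frac{1}{125}\right)} = \frac{12}{7} \left(-125\right) = - \frac{1500}{7}$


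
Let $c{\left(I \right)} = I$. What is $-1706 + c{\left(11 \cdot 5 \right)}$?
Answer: $-1651$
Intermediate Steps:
$-1706 + c{\left(11 \cdot 5 \right)} = -1706 + 11 \cdot 5 = -1706 + 55 = -1651$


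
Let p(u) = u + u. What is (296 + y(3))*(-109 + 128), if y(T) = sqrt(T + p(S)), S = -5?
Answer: 5624 + 19*I*sqrt(7) ≈ 5624.0 + 50.269*I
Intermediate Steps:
p(u) = 2*u
y(T) = sqrt(-10 + T) (y(T) = sqrt(T + 2*(-5)) = sqrt(T - 10) = sqrt(-10 + T))
(296 + y(3))*(-109 + 128) = (296 + sqrt(-10 + 3))*(-109 + 128) = (296 + sqrt(-7))*19 = (296 + I*sqrt(7))*19 = 5624 + 19*I*sqrt(7)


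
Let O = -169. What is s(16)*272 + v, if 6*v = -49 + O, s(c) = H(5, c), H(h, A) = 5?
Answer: 3971/3 ≈ 1323.7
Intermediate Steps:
s(c) = 5
v = -109/3 (v = (-49 - 169)/6 = (⅙)*(-218) = -109/3 ≈ -36.333)
s(16)*272 + v = 5*272 - 109/3 = 1360 - 109/3 = 3971/3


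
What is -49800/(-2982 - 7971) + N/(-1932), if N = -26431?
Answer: 42856927/2351244 ≈ 18.227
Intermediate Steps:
-49800/(-2982 - 7971) + N/(-1932) = -49800/(-2982 - 7971) - 26431/(-1932) = -49800/(-10953) - 26431*(-1/1932) = -49800*(-1/10953) + 26431/1932 = 16600/3651 + 26431/1932 = 42856927/2351244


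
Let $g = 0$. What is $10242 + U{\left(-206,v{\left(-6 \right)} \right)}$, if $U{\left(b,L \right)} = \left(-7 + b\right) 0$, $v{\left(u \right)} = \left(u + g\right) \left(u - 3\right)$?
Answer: $10242$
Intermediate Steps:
$v{\left(u \right)} = u \left(-3 + u\right)$ ($v{\left(u \right)} = \left(u + 0\right) \left(u - 3\right) = u \left(-3 + u\right)$)
$U{\left(b,L \right)} = 0$
$10242 + U{\left(-206,v{\left(-6 \right)} \right)} = 10242 + 0 = 10242$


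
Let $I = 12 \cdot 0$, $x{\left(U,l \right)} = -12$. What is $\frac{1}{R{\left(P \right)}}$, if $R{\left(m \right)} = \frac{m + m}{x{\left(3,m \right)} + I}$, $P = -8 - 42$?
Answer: $\frac{3}{25} \approx 0.12$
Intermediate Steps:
$P = -50$ ($P = -8 - 42 = -50$)
$I = 0$
$R{\left(m \right)} = - \frac{m}{6}$ ($R{\left(m \right)} = \frac{m + m}{-12 + 0} = \frac{2 m}{-12} = 2 m \left(- \frac{1}{12}\right) = - \frac{m}{6}$)
$\frac{1}{R{\left(P \right)}} = \frac{1}{\left(- \frac{1}{6}\right) \left(-50\right)} = \frac{1}{\frac{25}{3}} = \frac{3}{25}$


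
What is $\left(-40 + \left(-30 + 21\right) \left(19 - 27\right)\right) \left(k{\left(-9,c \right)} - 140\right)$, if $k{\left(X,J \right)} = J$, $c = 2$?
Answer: $-4416$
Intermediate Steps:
$\left(-40 + \left(-30 + 21\right) \left(19 - 27\right)\right) \left(k{\left(-9,c \right)} - 140\right) = \left(-40 + \left(-30 + 21\right) \left(19 - 27\right)\right) \left(2 - 140\right) = \left(-40 - -72\right) \left(-138\right) = \left(-40 + 72\right) \left(-138\right) = 32 \left(-138\right) = -4416$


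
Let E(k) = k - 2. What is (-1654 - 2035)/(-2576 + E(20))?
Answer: 3689/2558 ≈ 1.4421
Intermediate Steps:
E(k) = -2 + k
(-1654 - 2035)/(-2576 + E(20)) = (-1654 - 2035)/(-2576 + (-2 + 20)) = -3689/(-2576 + 18) = -3689/(-2558) = -3689*(-1/2558) = 3689/2558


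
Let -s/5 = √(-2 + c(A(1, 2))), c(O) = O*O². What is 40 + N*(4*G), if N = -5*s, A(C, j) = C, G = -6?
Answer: 40 - 600*I ≈ 40.0 - 600.0*I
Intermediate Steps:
c(O) = O³
s = -5*I (s = -5*√(-2 + 1³) = -5*√(-2 + 1) = -5*I ≈ -5.0*I)
N = 25*I (N = -(-25)*I = 25*I ≈ 25.0*I)
40 + N*(4*G) = 40 + (25*I)*(4*(-6)) = 40 + (25*I)*(-24) = 40 - 600*I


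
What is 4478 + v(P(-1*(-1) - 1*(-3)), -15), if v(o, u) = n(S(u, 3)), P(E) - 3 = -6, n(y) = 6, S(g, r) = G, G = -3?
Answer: 4484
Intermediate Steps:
S(g, r) = -3
P(E) = -3 (P(E) = 3 - 6 = -3)
v(o, u) = 6
4478 + v(P(-1*(-1) - 1*(-3)), -15) = 4478 + 6 = 4484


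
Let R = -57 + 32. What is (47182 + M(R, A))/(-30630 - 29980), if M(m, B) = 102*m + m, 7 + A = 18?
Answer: -44607/60610 ≈ -0.73597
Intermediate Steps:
R = -25
A = 11 (A = -7 + 18 = 11)
M(m, B) = 103*m
(47182 + M(R, A))/(-30630 - 29980) = (47182 + 103*(-25))/(-30630 - 29980) = (47182 - 2575)/(-60610) = 44607*(-1/60610) = -44607/60610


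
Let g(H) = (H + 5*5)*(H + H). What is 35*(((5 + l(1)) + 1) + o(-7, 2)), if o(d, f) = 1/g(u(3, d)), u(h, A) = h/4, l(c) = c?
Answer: 75985/309 ≈ 245.91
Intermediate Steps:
u(h, A) = h/4 (u(h, A) = h*(¼) = h/4)
g(H) = 2*H*(25 + H) (g(H) = (H + 25)*(2*H) = (25 + H)*(2*H) = 2*H*(25 + H))
o(d, f) = 8/309 (o(d, f) = 1/(2*((¼)*3)*(25 + (¼)*3)) = 1/(2*(¾)*(25 + ¾)) = 1/(2*(¾)*(103/4)) = 1/(309/8) = 8/309)
35*(((5 + l(1)) + 1) + o(-7, 2)) = 35*(((5 + 1) + 1) + 8/309) = 35*((6 + 1) + 8/309) = 35*(7 + 8/309) = 35*(2171/309) = 75985/309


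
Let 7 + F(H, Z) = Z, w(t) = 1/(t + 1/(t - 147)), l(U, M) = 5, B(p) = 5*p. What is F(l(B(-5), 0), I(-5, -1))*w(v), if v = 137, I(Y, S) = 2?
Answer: -50/1369 ≈ -0.036523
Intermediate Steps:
w(t) = 1/(t + 1/(-147 + t))
F(H, Z) = -7 + Z
F(l(B(-5), 0), I(-5, -1))*w(v) = (-7 + 2)*((-147 + 137)/(1 + 137² - 147*137)) = -5*(-10)/(1 + 18769 - 20139) = -5*(-10)/(-1369) = -(-5)*(-10)/1369 = -5*10/1369 = -50/1369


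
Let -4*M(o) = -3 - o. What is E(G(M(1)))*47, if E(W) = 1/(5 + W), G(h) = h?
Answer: 47/6 ≈ 7.8333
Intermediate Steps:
M(o) = ¾ + o/4 (M(o) = -(-3 - o)/4 = ¾ + o/4)
E(G(M(1)))*47 = 47/(5 + (¾ + (¼)*1)) = 47/(5 + (¾ + ¼)) = 47/(5 + 1) = 47/6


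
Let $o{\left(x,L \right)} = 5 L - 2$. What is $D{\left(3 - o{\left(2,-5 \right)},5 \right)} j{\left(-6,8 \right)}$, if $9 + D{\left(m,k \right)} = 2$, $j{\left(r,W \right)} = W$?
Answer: $-56$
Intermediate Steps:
$o{\left(x,L \right)} = -2 + 5 L$
$D{\left(m,k \right)} = -7$ ($D{\left(m,k \right)} = -9 + 2 = -7$)
$D{\left(3 - o{\left(2,-5 \right)},5 \right)} j{\left(-6,8 \right)} = \left(-7\right) 8 = -56$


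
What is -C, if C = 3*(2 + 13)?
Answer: -45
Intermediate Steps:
C = 45 (C = 3*15 = 45)
-C = -1*45 = -45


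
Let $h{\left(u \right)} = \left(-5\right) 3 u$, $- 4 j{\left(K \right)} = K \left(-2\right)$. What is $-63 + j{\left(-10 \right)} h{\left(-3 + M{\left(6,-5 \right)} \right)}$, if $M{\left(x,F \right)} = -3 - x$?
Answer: $-963$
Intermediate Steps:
$j{\left(K \right)} = \frac{K}{2}$ ($j{\left(K \right)} = - \frac{K \left(-2\right)}{4} = - \frac{\left(-2\right) K}{4} = \frac{K}{2}$)
$h{\left(u \right)} = - 15 u$
$-63 + j{\left(-10 \right)} h{\left(-3 + M{\left(6,-5 \right)} \right)} = -63 + \frac{1}{2} \left(-10\right) \left(- 15 \left(-3 - 9\right)\right) = -63 - 5 \left(- 15 \left(-3 - 9\right)\right) = -63 - 5 \left(\left(-15\right) \left(-12\right)\right) = -63 - 900 = -963$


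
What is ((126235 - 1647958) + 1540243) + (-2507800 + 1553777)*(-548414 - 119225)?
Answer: 636942980217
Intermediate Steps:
((126235 - 1647958) + 1540243) + (-2507800 + 1553777)*(-548414 - 119225) = (-1521723 + 1540243) - 954023*(-667639) = 18520 + 636942961697 = 636942980217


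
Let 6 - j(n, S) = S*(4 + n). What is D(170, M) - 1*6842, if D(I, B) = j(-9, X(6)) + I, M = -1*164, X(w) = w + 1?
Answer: -6631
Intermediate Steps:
X(w) = 1 + w
M = -164
j(n, S) = 6 - S*(4 + n)
D(I, B) = 41 + I (D(I, B) = (6 - 4*(1 + 6) - 1*(1 + 6)*(-9)) + I = (6 - 4*7 - 1*7*(-9)) + I = (6 - 28 + 63) + I = 41 + I)
D(170, M) - 1*6842 = (41 + 170) - 1*6842 = 211 - 6842 = -6631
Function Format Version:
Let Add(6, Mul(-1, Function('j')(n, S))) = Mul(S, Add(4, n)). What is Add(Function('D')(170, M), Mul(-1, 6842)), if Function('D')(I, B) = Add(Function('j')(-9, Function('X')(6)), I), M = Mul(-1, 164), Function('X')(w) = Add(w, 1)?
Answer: -6631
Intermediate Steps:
Function('X')(w) = Add(1, w)
M = -164
Function('j')(n, S) = Add(6, Mul(-1, S, Add(4, n))) (Function('j')(n, S) = Add(6, Mul(-1, Mul(S, Add(4, n)))) = Add(6, Mul(-1, S, Add(4, n))))
Function('D')(I, B) = Add(41, I) (Function('D')(I, B) = Add(Add(6, Mul(-4, Add(1, 6)), Mul(-1, Add(1, 6), -9)), I) = Add(Add(6, Mul(-4, 7), Mul(-1, 7, -9)), I) = Add(Add(6, -28, 63), I) = Add(41, I))
Add(Function('D')(170, M), Mul(-1, 6842)) = Add(Add(41, 170), Mul(-1, 6842)) = Add(211, -6842) = -6631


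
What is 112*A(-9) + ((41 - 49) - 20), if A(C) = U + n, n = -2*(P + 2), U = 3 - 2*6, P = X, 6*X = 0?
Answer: -1484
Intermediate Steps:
X = 0 (X = (⅙)*0 = 0)
P = 0
U = -9 (U = 3 - 12 = -9)
n = -4 (n = -2*(0 + 2) = -2*2 = -4)
A(C) = -13 (A(C) = -9 - 4 = -13)
112*A(-9) + ((41 - 49) - 20) = 112*(-13) + ((41 - 49) - 20) = -1456 + (-8 - 20) = -1456 - 28 = -1484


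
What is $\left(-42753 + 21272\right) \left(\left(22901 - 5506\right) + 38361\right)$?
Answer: $-1197694636$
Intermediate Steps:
$\left(-42753 + 21272\right) \left(\left(22901 - 5506\right) + 38361\right) = - 21481 \left(17395 + 38361\right) = \left(-21481\right) 55756 = -1197694636$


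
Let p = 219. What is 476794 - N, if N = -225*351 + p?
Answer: 555550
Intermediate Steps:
N = -78756 (N = -225*351 + 219 = -78975 + 219 = -78756)
476794 - N = 476794 - 1*(-78756) = 476794 + 78756 = 555550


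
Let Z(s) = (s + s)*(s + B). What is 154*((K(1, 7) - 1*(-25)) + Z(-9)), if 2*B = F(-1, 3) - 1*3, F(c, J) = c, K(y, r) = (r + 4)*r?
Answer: 46200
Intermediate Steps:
K(y, r) = r*(4 + r) (K(y, r) = (4 + r)*r = r*(4 + r))
B = -2 (B = (-1 - 1*3)/2 = (-1 - 3)/2 = (½)*(-4) = -2)
Z(s) = 2*s*(-2 + s) (Z(s) = (s + s)*(s - 2) = (2*s)*(-2 + s) = 2*s*(-2 + s))
154*((K(1, 7) - 1*(-25)) + Z(-9)) = 154*((7*(4 + 7) - 1*(-25)) + 2*(-9)*(-2 - 9)) = 154*((7*11 + 25) + 2*(-9)*(-11)) = 154*((77 + 25) + 198) = 154*(102 + 198) = 154*300 = 46200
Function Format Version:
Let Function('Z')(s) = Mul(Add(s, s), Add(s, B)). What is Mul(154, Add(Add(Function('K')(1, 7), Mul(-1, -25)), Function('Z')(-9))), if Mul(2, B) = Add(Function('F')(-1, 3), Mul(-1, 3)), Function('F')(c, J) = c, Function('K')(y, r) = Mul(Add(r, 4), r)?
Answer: 46200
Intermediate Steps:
Function('K')(y, r) = Mul(r, Add(4, r)) (Function('K')(y, r) = Mul(Add(4, r), r) = Mul(r, Add(4, r)))
B = -2 (B = Mul(Rational(1, 2), Add(-1, Mul(-1, 3))) = Mul(Rational(1, 2), Add(-1, -3)) = Mul(Rational(1, 2), -4) = -2)
Function('Z')(s) = Mul(2, s, Add(-2, s)) (Function('Z')(s) = Mul(Add(s, s), Add(s, -2)) = Mul(Mul(2, s), Add(-2, s)) = Mul(2, s, Add(-2, s)))
Mul(154, Add(Add(Function('K')(1, 7), Mul(-1, -25)), Function('Z')(-9))) = Mul(154, Add(Add(Mul(7, Add(4, 7)), Mul(-1, -25)), Mul(2, -9, Add(-2, -9)))) = Mul(154, Add(Add(Mul(7, 11), 25), Mul(2, -9, -11))) = Mul(154, Add(Add(77, 25), 198)) = Mul(154, Add(102, 198)) = Mul(154, 300) = 46200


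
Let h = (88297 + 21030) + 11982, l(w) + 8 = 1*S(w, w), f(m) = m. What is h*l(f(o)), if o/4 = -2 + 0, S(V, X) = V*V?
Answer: 6793304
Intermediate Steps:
S(V, X) = V**2
o = -8 (o = 4*(-2 + 0) = 4*(-2) = -8)
l(w) = -8 + w**2 (l(w) = -8 + 1*w**2 = -8 + w**2)
h = 121309 (h = 109327 + 11982 = 121309)
h*l(f(o)) = 121309*(-8 + (-8)**2) = 121309*(-8 + 64) = 121309*56 = 6793304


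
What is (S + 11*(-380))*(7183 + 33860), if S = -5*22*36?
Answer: -334090020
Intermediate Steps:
S = -3960 (S = -110*36 = -3960)
(S + 11*(-380))*(7183 + 33860) = (-3960 + 11*(-380))*(7183 + 33860) = (-3960 - 4180)*41043 = -8140*41043 = -334090020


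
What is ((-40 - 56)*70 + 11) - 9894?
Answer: -16603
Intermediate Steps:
((-40 - 56)*70 + 11) - 9894 = (-96*70 + 11) - 9894 = (-6720 + 11) - 9894 = -6709 - 9894 = -16603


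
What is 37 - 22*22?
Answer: -447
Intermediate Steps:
37 - 22*22 = 37 - 484 = -447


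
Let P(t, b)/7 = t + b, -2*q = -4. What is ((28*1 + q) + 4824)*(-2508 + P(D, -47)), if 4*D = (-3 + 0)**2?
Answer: -27388695/2 ≈ -1.3694e+7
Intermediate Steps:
q = 2 (q = -1/2*(-4) = 2)
D = 9/4 (D = (-3 + 0)**2/4 = (1/4)*(-3)**2 = (1/4)*9 = 9/4 ≈ 2.2500)
P(t, b) = 7*b + 7*t (P(t, b) = 7*(t + b) = 7*(b + t) = 7*b + 7*t)
((28*1 + q) + 4824)*(-2508 + P(D, -47)) = ((28*1 + 2) + 4824)*(-2508 + (7*(-47) + 7*(9/4))) = ((28 + 2) + 4824)*(-2508 + (-329 + 63/4)) = (30 + 4824)*(-2508 - 1253/4) = 4854*(-11285/4) = -27388695/2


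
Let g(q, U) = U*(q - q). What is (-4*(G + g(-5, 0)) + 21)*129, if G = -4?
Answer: 4773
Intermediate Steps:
g(q, U) = 0 (g(q, U) = U*0 = 0)
(-4*(G + g(-5, 0)) + 21)*129 = (-4*(-4 + 0) + 21)*129 = (-4*(-4) + 21)*129 = (16 + 21)*129 = 37*129 = 4773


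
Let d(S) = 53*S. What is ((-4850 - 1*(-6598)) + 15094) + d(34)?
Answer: 18644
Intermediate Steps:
((-4850 - 1*(-6598)) + 15094) + d(34) = ((-4850 - 1*(-6598)) + 15094) + 53*34 = ((-4850 + 6598) + 15094) + 1802 = (1748 + 15094) + 1802 = 16842 + 1802 = 18644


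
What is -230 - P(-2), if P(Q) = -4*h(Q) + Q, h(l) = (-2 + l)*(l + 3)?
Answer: -244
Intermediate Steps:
h(l) = (-2 + l)*(3 + l)
P(Q) = 24 - 4*Q² - 3*Q (P(Q) = -4*(-6 + Q + Q²) + Q = (24 - 4*Q - 4*Q²) + Q = 24 - 4*Q² - 3*Q)
-230 - P(-2) = -230 - (24 - 4*(-2)² - 3*(-2)) = -230 - (24 - 4*4 + 6) = -230 - (24 - 16 + 6) = -230 - 1*14 = -230 - 14 = -244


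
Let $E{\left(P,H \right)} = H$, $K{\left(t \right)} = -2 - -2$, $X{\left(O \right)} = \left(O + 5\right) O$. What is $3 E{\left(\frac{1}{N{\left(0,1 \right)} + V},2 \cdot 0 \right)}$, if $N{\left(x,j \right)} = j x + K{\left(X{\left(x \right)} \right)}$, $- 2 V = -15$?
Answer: $0$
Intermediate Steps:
$X{\left(O \right)} = O \left(5 + O\right)$ ($X{\left(O \right)} = \left(5 + O\right) O = O \left(5 + O\right)$)
$V = \frac{15}{2}$ ($V = \left(- \frac{1}{2}\right) \left(-15\right) = \frac{15}{2} \approx 7.5$)
$K{\left(t \right)} = 0$ ($K{\left(t \right)} = -2 + 2 = 0$)
$N{\left(x,j \right)} = j x$ ($N{\left(x,j \right)} = j x + 0 = j x$)
$3 E{\left(\frac{1}{N{\left(0,1 \right)} + V},2 \cdot 0 \right)} = 3 \cdot 2 \cdot 0 = 3 \cdot 0 = 0$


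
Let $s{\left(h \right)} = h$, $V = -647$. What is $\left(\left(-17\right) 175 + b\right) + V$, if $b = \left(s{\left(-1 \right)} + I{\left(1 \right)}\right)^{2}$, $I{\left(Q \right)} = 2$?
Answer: $-3621$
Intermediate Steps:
$b = 1$ ($b = \left(-1 + 2\right)^{2} = 1^{2} = 1$)
$\left(\left(-17\right) 175 + b\right) + V = \left(\left(-17\right) 175 + 1\right) - 647 = \left(-2975 + 1\right) - 647 = -2974 - 647 = -3621$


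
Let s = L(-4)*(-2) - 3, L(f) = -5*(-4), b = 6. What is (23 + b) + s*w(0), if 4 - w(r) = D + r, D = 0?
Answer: -143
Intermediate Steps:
L(f) = 20
s = -43 (s = 20*(-2) - 3 = -40 - 3 = -43)
w(r) = 4 - r (w(r) = 4 - (0 + r) = 4 - r)
(23 + b) + s*w(0) = (23 + 6) - 43*(4 - 1*0) = 29 - 43*(4 + 0) = 29 - 43*4 = 29 - 172 = -143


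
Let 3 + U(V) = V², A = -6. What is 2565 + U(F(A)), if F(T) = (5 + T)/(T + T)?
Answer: 368929/144 ≈ 2562.0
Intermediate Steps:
F(T) = (5 + T)/(2*T) (F(T) = (5 + T)/((2*T)) = (5 + T)*(1/(2*T)) = (5 + T)/(2*T))
U(V) = -3 + V²
2565 + U(F(A)) = 2565 + (-3 + ((½)*(5 - 6)/(-6))²) = 2565 + (-3 + ((½)*(-⅙)*(-1))²) = 2565 + (-3 + (1/12)²) = 2565 + (-3 + 1/144) = 2565 - 431/144 = 368929/144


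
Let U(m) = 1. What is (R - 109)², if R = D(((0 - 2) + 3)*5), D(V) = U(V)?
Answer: 11664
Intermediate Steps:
D(V) = 1
R = 1
(R - 109)² = (1 - 109)² = (-108)² = 11664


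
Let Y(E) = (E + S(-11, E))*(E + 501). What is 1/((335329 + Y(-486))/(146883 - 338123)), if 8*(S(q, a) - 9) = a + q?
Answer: -218560/373991 ≈ -0.58440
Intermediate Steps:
S(q, a) = 9 + a/8 + q/8 (S(q, a) = 9 + (a + q)/8 = 9 + (a/8 + q/8) = 9 + a/8 + q/8)
Y(E) = (501 + E)*(61/8 + 9*E/8) (Y(E) = (E + (9 + E/8 + (⅛)*(-11)))*(E + 501) = (E + (9 + E/8 - 11/8))*(501 + E) = (E + (61/8 + E/8))*(501 + E) = (61/8 + 9*E/8)*(501 + E) = (501 + E)*(61/8 + 9*E/8))
1/((335329 + Y(-486))/(146883 - 338123)) = 1/((335329 + (30561/8 + (9/8)*(-486)² + (2285/4)*(-486)))/(146883 - 338123)) = 1/((335329 + (30561/8 + (9/8)*236196 - 555255/2))/(-191240)) = 1/((335329 + (30561/8 + 531441/2 - 555255/2))*(-1/191240)) = 1/((335329 - 64695/8)*(-1/191240)) = 1/((2617937/8)*(-1/191240)) = 1/(-373991/218560) = -218560/373991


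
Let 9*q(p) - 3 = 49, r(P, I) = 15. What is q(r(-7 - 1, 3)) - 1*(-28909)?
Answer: 260233/9 ≈ 28915.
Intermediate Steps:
q(p) = 52/9 (q(p) = 1/3 + (1/9)*49 = 1/3 + 49/9 = 52/9)
q(r(-7 - 1, 3)) - 1*(-28909) = 52/9 - 1*(-28909) = 52/9 + 28909 = 260233/9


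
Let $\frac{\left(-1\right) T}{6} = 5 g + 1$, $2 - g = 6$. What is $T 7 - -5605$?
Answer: $6403$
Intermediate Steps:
$g = -4$ ($g = 2 - 6 = -4$)
$T = 114$ ($T = - 6 \left(5 \left(-4\right) + 1\right) = - 6 \left(-20 + 1\right) = \left(-6\right) \left(-19\right) = 114$)
$T 7 - -5605 = 114 \cdot 7 - -5605 = 798 + 5605 = 6403$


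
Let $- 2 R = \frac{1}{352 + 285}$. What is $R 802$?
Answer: $- \frac{401}{637} \approx -0.62951$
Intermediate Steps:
$R = - \frac{1}{1274}$ ($R = - \frac{1}{2 \left(352 + 285\right)} = - \frac{1}{2 \cdot 637} = \left(- \frac{1}{2}\right) \frac{1}{637} = - \frac{1}{1274} \approx -0.00078493$)
$R 802 = \left(- \frac{1}{1274}\right) 802 = - \frac{401}{637}$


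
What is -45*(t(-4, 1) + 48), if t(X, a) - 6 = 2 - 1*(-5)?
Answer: -2745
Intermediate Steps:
t(X, a) = 13 (t(X, a) = 6 + (2 - 1*(-5)) = 6 + (2 + 5) = 6 + 7 = 13)
-45*(t(-4, 1) + 48) = -45*(13 + 48) = -45*61 = -2745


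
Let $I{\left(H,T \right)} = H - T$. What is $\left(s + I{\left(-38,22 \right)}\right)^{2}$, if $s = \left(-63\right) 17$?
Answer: $1279161$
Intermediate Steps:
$s = -1071$
$\left(s + I{\left(-38,22 \right)}\right)^{2} = \left(-1071 - 60\right)^{2} = \left(-1131\right)^{2} = 1279161$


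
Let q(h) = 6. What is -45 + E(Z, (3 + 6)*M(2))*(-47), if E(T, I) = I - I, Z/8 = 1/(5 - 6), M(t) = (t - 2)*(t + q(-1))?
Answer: -45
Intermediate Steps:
M(t) = (-2 + t)*(6 + t) (M(t) = (t - 2)*(t + 6) = (-2 + t)*(6 + t))
Z = -8 (Z = 8/(5 - 6) = 8/(-1) = 8*(-1) = -8)
E(T, I) = 0
-45 + E(Z, (3 + 6)*M(2))*(-47) = -45 + 0*(-47) = -45 + 0 = -45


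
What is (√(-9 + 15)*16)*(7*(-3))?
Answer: -336*√6 ≈ -823.03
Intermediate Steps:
(√(-9 + 15)*16)*(7*(-3)) = (√6*16)*(-21) = (16*√6)*(-21) = -336*√6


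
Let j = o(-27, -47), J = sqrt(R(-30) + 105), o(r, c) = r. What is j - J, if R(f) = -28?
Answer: -27 - sqrt(77) ≈ -35.775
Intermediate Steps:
J = sqrt(77) (J = sqrt(-28 + 105) = sqrt(77) ≈ 8.7750)
j = -27
j - J = -27 - sqrt(77)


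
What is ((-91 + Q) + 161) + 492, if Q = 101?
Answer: 663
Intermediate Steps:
((-91 + Q) + 161) + 492 = ((-91 + 101) + 161) + 492 = (10 + 161) + 492 = 171 + 492 = 663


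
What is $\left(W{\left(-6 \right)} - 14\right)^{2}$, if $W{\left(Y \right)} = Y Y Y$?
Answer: $52900$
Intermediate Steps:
$W{\left(Y \right)} = Y^{3}$ ($W{\left(Y \right)} = Y^{2} Y = Y^{3}$)
$\left(W{\left(-6 \right)} - 14\right)^{2} = \left(\left(-6\right)^{3} - 14\right)^{2} = \left(-216 - 14\right)^{2} = \left(-230\right)^{2} = 52900$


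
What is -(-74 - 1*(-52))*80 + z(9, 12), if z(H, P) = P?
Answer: 1772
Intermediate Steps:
-(-74 - 1*(-52))*80 + z(9, 12) = -(-74 - 1*(-52))*80 + 12 = -(-74 + 52)*80 + 12 = -1*(-22)*80 + 12 = 22*80 + 12 = 1760 + 12 = 1772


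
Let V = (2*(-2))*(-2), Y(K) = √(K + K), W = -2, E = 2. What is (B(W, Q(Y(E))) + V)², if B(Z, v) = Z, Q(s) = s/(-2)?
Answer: 36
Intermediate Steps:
Y(K) = √2*√K (Y(K) = √(2*K) = √2*√K)
Q(s) = -s/2 (Q(s) = s*(-½) = -s/2)
V = 8 (V = -4*(-2) = 8)
(B(W, Q(Y(E))) + V)² = (-2 + 8)² = 6² = 36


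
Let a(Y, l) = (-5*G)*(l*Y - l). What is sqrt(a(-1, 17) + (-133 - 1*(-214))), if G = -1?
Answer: I*sqrt(89) ≈ 9.434*I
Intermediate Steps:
a(Y, l) = -5*l + 5*Y*l (a(Y, l) = (-5*(-1))*(l*Y - l) = 5*(Y*l - l) = 5*(-l + Y*l) = -5*l + 5*Y*l)
sqrt(a(-1, 17) + (-133 - 1*(-214))) = sqrt(5*17*(-1 - 1) + (-133 - 1*(-214))) = sqrt(5*17*(-2) + (-133 + 214)) = sqrt(-170 + 81) = sqrt(-89) = I*sqrt(89)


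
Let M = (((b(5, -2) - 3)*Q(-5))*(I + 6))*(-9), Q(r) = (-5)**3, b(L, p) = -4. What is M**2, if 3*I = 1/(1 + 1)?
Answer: 9433265625/4 ≈ 2.3583e+9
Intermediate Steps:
I = 1/6 (I = 1/(3*(1 + 1)) = (1/3)/2 = (1/3)*(1/2) = 1/6 ≈ 0.16667)
Q(r) = -125
M = -97125/2 (M = (((-4 - 3)*(-125))*(1/6 + 6))*(-9) = (-7*(-125)*(37/6))*(-9) = (875*(37/6))*(-9) = (32375/6)*(-9) = -97125/2 ≈ -48563.)
M**2 = (-97125/2)**2 = 9433265625/4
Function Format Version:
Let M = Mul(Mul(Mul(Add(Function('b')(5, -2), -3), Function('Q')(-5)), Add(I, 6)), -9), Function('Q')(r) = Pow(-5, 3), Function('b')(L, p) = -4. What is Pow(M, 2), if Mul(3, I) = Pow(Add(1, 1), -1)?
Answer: Rational(9433265625, 4) ≈ 2.3583e+9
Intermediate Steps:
I = Rational(1, 6) (I = Mul(Rational(1, 3), Pow(Add(1, 1), -1)) = Mul(Rational(1, 3), Pow(2, -1)) = Mul(Rational(1, 3), Rational(1, 2)) = Rational(1, 6) ≈ 0.16667)
Function('Q')(r) = -125
M = Rational(-97125, 2) (M = Mul(Mul(Mul(Add(-4, -3), -125), Add(Rational(1, 6), 6)), -9) = Mul(Mul(Mul(-7, -125), Rational(37, 6)), -9) = Mul(Mul(875, Rational(37, 6)), -9) = Mul(Rational(32375, 6), -9) = Rational(-97125, 2) ≈ -48563.)
Pow(M, 2) = Pow(Rational(-97125, 2), 2) = Rational(9433265625, 4)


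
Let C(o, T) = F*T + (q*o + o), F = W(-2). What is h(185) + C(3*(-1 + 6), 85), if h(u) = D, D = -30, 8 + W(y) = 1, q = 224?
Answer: 2750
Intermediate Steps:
W(y) = -7 (W(y) = -8 + 1 = -7)
h(u) = -30
F = -7
C(o, T) = -7*T + 225*o (C(o, T) = -7*T + (224*o + o) = -7*T + 225*o)
h(185) + C(3*(-1 + 6), 85) = -30 + (-7*85 + 225*(3*(-1 + 6))) = -30 + (-595 + 225*(3*5)) = -30 + (-595 + 225*15) = -30 + (-595 + 3375) = -30 + 2780 = 2750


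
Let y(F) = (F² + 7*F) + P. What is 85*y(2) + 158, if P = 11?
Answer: 2623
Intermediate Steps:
y(F) = 11 + F² + 7*F (y(F) = (F² + 7*F) + 11 = 11 + F² + 7*F)
85*y(2) + 158 = 85*(11 + 2² + 7*2) + 158 = 85*(11 + 4 + 14) + 158 = 85*29 + 158 = 2465 + 158 = 2623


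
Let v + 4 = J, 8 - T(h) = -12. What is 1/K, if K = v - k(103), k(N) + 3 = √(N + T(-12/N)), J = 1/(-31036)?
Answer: 23494252/2866204879 - 963233296*√123/117514400039 ≈ -0.082709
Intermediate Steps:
T(h) = 20 (T(h) = 8 - 1*(-12) = 8 + 12 = 20)
J = -1/31036 ≈ -3.2221e-5
v = -124145/31036 (v = -4 - 1/31036 = -124145/31036 ≈ -4.0000)
k(N) = -3 + √(20 + N) (k(N) = -3 + √(N + 20) = -3 + √(20 + N))
K = -31037/31036 - √123 (K = -124145/31036 - (-3 + √(20 + 103)) = -124145/31036 - (-3 + √123) = -124145/31036 + (3 - √123) = -31037/31036 - √123 ≈ -12.091)
1/K = 1/(-31037/31036 - √123)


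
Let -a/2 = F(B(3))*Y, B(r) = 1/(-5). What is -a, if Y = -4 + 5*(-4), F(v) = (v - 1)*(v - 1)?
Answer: -1728/25 ≈ -69.120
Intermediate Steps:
B(r) = -⅕
F(v) = (-1 + v)² (F(v) = (-1 + v)*(-1 + v) = (-1 + v)²)
Y = -24 (Y = -4 - 20 = -24)
a = 1728/25 (a = -2*(-1 - ⅕)²*(-24) = -2*(-6/5)²*(-24) = -72*(-24)/25 = -2*(-864/25) = 1728/25 ≈ 69.120)
-a = -1*1728/25 = -1728/25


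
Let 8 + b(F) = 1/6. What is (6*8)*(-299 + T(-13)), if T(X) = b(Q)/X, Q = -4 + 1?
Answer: -186200/13 ≈ -14323.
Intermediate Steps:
Q = -3
b(F) = -47/6 (b(F) = -8 + 1/6 = -8 + ⅙ = -47/6)
T(X) = -47/(6*X)
(6*8)*(-299 + T(-13)) = (6*8)*(-299 - 47/6/(-13)) = 48*(-299 - 47/6*(-1/13)) = 48*(-299 + 47/78) = 48*(-23275/78) = -186200/13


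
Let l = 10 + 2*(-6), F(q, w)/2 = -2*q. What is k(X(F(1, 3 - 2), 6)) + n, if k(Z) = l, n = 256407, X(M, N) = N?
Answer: 256405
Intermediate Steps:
F(q, w) = -4*q (F(q, w) = 2*(-2*q) = -4*q)
l = -2 (l = 10 - 12 = -2)
k(Z) = -2
k(X(F(1, 3 - 2), 6)) + n = -2 + 256407 = 256405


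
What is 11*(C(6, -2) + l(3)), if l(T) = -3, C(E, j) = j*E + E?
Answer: -99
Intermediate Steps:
C(E, j) = E + E*j (C(E, j) = E*j + E = E + E*j)
11*(C(6, -2) + l(3)) = 11*(6*(1 - 2) - 3) = 11*(6*(-1) - 3) = 11*(-6 - 3) = 11*(-9) = -99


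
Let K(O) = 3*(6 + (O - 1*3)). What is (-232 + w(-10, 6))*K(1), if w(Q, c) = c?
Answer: -2712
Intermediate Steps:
K(O) = 9 + 3*O (K(O) = 3*(6 + (O - 3)) = 3*(6 + (-3 + O)) = 3*(3 + O) = 9 + 3*O)
(-232 + w(-10, 6))*K(1) = (-232 + 6)*(9 + 3*1) = -226*(9 + 3) = -226*12 = -2712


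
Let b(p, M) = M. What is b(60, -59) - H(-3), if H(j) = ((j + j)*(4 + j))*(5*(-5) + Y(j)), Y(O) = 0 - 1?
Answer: -215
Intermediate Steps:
Y(O) = -1
H(j) = -52*j*(4 + j) (H(j) = ((j + j)*(4 + j))*(5*(-5) - 1) = ((2*j)*(4 + j))*(-25 - 1) = (2*j*(4 + j))*(-26) = -52*j*(4 + j))
b(60, -59) - H(-3) = -59 - (-52)*(-3)*(4 - 3) = -59 - (-52)*(-3) = -59 - 1*156 = -59 - 156 = -215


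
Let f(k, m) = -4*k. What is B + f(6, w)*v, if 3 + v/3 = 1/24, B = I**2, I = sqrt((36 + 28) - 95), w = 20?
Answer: 182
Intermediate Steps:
I = I*sqrt(31) (I = sqrt(64 - 95) = sqrt(-31) = I*sqrt(31) ≈ 5.5678*I)
B = -31 (B = (I*sqrt(31))**2 = -31)
v = -71/8 (v = -9 + 3/24 = -9 + 3*(1/24) = -9 + 1/8 = -71/8 ≈ -8.8750)
B + f(6, w)*v = -31 - 4*6*(-71/8) = -31 - 24*(-71/8) = -31 + 213 = 182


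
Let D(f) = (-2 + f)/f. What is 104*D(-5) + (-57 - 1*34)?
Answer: 273/5 ≈ 54.600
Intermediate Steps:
D(f) = (-2 + f)/f
104*D(-5) + (-57 - 1*34) = 104*((-2 - 5)/(-5)) + (-57 - 1*34) = 104*(-⅕*(-7)) + (-57 - 34) = 104*(7/5) - 91 = 728/5 - 91 = 273/5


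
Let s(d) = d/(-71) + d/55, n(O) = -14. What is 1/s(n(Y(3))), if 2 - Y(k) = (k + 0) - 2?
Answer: -3905/224 ≈ -17.433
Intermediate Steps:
Y(k) = 4 - k (Y(k) = 2 - ((k + 0) - 2) = 2 - (k - 2) = 2 - (-2 + k) = 2 + (2 - k) = 4 - k)
s(d) = 16*d/3905 (s(d) = d*(-1/71) + d*(1/55) = -d/71 + d/55 = 16*d/3905)
1/s(n(Y(3))) = 1/((16/3905)*(-14)) = 1/(-224/3905) = -3905/224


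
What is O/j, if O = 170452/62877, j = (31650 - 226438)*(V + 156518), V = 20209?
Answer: -42613/541124160106563 ≈ -7.8749e-11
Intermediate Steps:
j = -34424298876 (j = (31650 - 226438)*(20209 + 156518) = -194788*176727 = -34424298876)
O = 170452/62877 (O = 170452*(1/62877) = 170452/62877 ≈ 2.7109)
O/j = (170452/62877)/(-34424298876) = (170452/62877)*(-1/34424298876) = -42613/541124160106563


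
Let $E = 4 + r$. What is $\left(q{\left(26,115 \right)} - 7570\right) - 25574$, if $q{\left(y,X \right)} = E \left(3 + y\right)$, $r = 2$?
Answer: $-32970$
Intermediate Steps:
$E = 6$ ($E = 4 + 2 = 6$)
$q{\left(y,X \right)} = 18 + 6 y$ ($q{\left(y,X \right)} = 6 \left(3 + y\right) = 18 + 6 y$)
$\left(q{\left(26,115 \right)} - 7570\right) - 25574 = \left(\left(18 + 6 \cdot 26\right) - 7570\right) - 25574 = \left(\left(18 + 156\right) - 7570\right) - 25574 = \left(174 - 7570\right) - 25574 = -7396 - 25574 = -32970$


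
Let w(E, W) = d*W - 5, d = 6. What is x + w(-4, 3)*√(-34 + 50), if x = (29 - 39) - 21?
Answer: 21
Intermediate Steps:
w(E, W) = -5 + 6*W (w(E, W) = 6*W - 5 = -5 + 6*W)
x = -31 (x = -10 - 21 = -31)
x + w(-4, 3)*√(-34 + 50) = -31 + (-5 + 6*3)*√(-34 + 50) = -31 + (-5 + 18)*√16 = -31 + 13*4 = -31 + 52 = 21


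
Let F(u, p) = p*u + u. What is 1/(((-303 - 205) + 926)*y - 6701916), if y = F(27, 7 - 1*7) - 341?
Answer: -1/6833168 ≈ -1.4634e-7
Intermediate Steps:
F(u, p) = u + p*u
y = -314 (y = 27*(1 + (7 - 1*7)) - 341 = 27*(1 + (7 - 7)) - 341 = 27*(1 + 0) - 341 = 27*1 - 341 = 27 - 341 = -314)
1/(((-303 - 205) + 926)*y - 6701916) = 1/(((-303 - 205) + 926)*(-314) - 6701916) = 1/((-508 + 926)*(-314) - 6701916) = 1/(418*(-314) - 6701916) = 1/(-131252 - 6701916) = 1/(-6833168) = -1/6833168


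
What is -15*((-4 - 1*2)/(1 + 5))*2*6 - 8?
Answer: 172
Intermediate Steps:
-15*((-4 - 1*2)/(1 + 5))*2*6 - 8 = -15*((-4 - 2)/6)*2*6 - 8 = -15*-6*⅙*2*6 - 8 = -15*(-1*2)*6 - 8 = -(-30)*6 - 8 = -15*(-12) - 8 = 180 - 8 = 172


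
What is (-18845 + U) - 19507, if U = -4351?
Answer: -42703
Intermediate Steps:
(-18845 + U) - 19507 = (-18845 - 4351) - 19507 = -23196 - 19507 = -42703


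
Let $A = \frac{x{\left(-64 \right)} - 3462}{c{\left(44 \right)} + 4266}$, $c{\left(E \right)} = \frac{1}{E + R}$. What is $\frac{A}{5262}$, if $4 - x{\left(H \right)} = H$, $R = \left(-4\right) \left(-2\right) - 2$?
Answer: $- \frac{84850}{561194931} \approx -0.0001512$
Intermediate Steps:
$R = 6$ ($R = 8 - 2 = 6$)
$x{\left(H \right)} = 4 - H$
$c{\left(E \right)} = \frac{1}{6 + E}$ ($c{\left(E \right)} = \frac{1}{E + 6} = \frac{1}{6 + E}$)
$A = - \frac{169700}{213301}$ ($A = \frac{\left(4 - -64\right) - 3462}{\frac{1}{6 + 44} + 4266} = \frac{\left(4 + 64\right) - 3462}{\frac{1}{50} + 4266} = \frac{68 - 3462}{\frac{1}{50} + 4266} = - \frac{3394}{\frac{213301}{50}} = \left(-3394\right) \frac{50}{213301} = - \frac{169700}{213301} \approx -0.79559$)
$\frac{A}{5262} = - \frac{169700}{213301 \cdot 5262} = \left(- \frac{169700}{213301}\right) \frac{1}{5262} = - \frac{84850}{561194931}$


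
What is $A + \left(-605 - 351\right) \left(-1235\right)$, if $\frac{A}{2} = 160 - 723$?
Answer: $1179534$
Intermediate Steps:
$A = -1126$ ($A = 2 \left(160 - 723\right) = 2 \left(-563\right) = -1126$)
$A + \left(-605 - 351\right) \left(-1235\right) = -1126 + \left(-605 - 351\right) \left(-1235\right) = -1126 - -1180660 = -1126 + 1180660 = 1179534$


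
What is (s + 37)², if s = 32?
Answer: 4761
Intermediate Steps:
(s + 37)² = (32 + 37)² = 69² = 4761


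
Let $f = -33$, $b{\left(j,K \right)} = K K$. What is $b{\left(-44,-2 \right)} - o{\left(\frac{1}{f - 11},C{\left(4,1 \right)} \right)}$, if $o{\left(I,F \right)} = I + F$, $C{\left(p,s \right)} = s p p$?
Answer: $- \frac{527}{44} \approx -11.977$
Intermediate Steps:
$b{\left(j,K \right)} = K^{2}$
$C{\left(p,s \right)} = s p^{2}$ ($C{\left(p,s \right)} = p s p = s p^{2}$)
$o{\left(I,F \right)} = F + I$
$b{\left(-44,-2 \right)} - o{\left(\frac{1}{f - 11},C{\left(4,1 \right)} \right)} = \left(-2\right)^{2} - \left(1 \cdot 4^{2} + \frac{1}{-33 - 11}\right) = 4 - \left(1 \cdot 16 + \frac{1}{-44}\right) = 4 - \left(16 - \frac{1}{44}\right) = 4 - \frac{703}{44} = - \frac{527}{44}$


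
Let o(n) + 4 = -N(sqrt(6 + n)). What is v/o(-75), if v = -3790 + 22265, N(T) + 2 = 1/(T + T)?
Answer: -2039640/221 - 7390*I*sqrt(69)/221 ≈ -9229.1 - 277.76*I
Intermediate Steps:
N(T) = -2 + 1/(2*T) (N(T) = -2 + 1/(T + T) = -2 + 1/(2*T))
o(n) = -2 - 1/(2*sqrt(6 + n)) (o(n) = -4 - (-2 + 1/(2*(sqrt(6 + n)))) = -4 - (-2 + 1/(2*sqrt(6 + n))) = -4 + (2 - 1/(2*sqrt(6 + n))) = -2 - 1/(2*sqrt(6 + n)))
v = 18475
v/o(-75) = 18475/(-2 - 1/(2*sqrt(6 - 75))) = 18475/(-2 - (-1)*I*sqrt(69)/138) = 18475/(-2 + I*sqrt(69)/138)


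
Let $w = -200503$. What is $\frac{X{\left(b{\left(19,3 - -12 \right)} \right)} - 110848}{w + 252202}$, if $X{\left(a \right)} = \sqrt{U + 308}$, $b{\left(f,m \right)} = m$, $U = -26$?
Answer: $- \frac{110848}{51699} + \frac{\sqrt{282}}{51699} \approx -2.1438$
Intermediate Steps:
$X{\left(a \right)} = \sqrt{282}$ ($X{\left(a \right)} = \sqrt{-26 + 308} = \sqrt{282}$)
$\frac{X{\left(b{\left(19,3 - -12 \right)} \right)} - 110848}{w + 252202} = \frac{\sqrt{282} - 110848}{-200503 + 252202} = \frac{-110848 + \sqrt{282}}{51699} = \left(-110848 + \sqrt{282}\right) \frac{1}{51699} = - \frac{110848}{51699} + \frac{\sqrt{282}}{51699}$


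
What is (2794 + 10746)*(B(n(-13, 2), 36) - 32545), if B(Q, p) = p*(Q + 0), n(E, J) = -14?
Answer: -447483460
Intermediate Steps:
B(Q, p) = Q*p (B(Q, p) = p*Q = Q*p)
(2794 + 10746)*(B(n(-13, 2), 36) - 32545) = (2794 + 10746)*(-14*36 - 32545) = 13540*(-504 - 32545) = 13540*(-33049) = -447483460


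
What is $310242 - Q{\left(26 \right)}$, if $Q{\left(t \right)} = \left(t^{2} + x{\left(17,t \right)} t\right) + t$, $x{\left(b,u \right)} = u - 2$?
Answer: $308916$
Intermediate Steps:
$x{\left(b,u \right)} = -2 + u$
$Q{\left(t \right)} = t + t^{2} + t \left(-2 + t\right)$ ($Q{\left(t \right)} = \left(t^{2} + \left(-2 + t\right) t\right) + t = \left(t^{2} + t \left(-2 + t\right)\right) + t = t + t^{2} + t \left(-2 + t\right)$)
$310242 - Q{\left(26 \right)} = 310242 - 26 \left(-1 + 2 \cdot 26\right) = 310242 - 26 \left(-1 + 52\right) = 310242 - 26 \cdot 51 = 310242 - 1326 = 308916$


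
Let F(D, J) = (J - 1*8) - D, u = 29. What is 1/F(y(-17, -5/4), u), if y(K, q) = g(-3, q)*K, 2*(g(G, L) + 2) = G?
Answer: -2/77 ≈ -0.025974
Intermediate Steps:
g(G, L) = -2 + G/2
y(K, q) = -7*K/2 (y(K, q) = (-2 + (1/2)*(-3))*K = (-2 - 3/2)*K = -7*K/2)
F(D, J) = -8 + J - D (F(D, J) = (J - 8) - D = (-8 + J) - D = -8 + J - D)
1/F(y(-17, -5/4), u) = 1/(-8 + 29 - (-7)*(-17)/2) = 1/(-8 + 29 - 1*119/2) = 1/(-8 + 29 - 119/2) = 1/(-77/2) = -2/77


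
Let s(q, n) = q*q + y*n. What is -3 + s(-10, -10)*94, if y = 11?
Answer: -943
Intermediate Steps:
s(q, n) = q**2 + 11*n (s(q, n) = q*q + 11*n = q**2 + 11*n)
-3 + s(-10, -10)*94 = -3 + ((-10)**2 + 11*(-10))*94 = -3 + (100 - 110)*94 = -3 - 10*94 = -3 - 940 = -943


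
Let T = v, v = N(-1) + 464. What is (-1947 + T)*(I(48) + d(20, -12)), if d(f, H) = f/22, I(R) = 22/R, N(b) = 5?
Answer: -266779/132 ≈ -2021.1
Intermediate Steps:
d(f, H) = f/22 (d(f, H) = f*(1/22) = f/22)
v = 469 (v = 5 + 464 = 469)
T = 469
(-1947 + T)*(I(48) + d(20, -12)) = (-1947 + 469)*(22/48 + (1/22)*20) = -1478*(22*(1/48) + 10/11) = -1478*(11/24 + 10/11) = -1478*361/264 = -266779/132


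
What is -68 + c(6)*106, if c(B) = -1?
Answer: -174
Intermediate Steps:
-68 + c(6)*106 = -68 - 1*106 = -68 - 106 = -174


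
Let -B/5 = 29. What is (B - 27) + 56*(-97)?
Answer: -5604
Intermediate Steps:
B = -145 (B = -5*29 = -145)
(B - 27) + 56*(-97) = (-145 - 27) + 56*(-97) = -172 - 5432 = -5604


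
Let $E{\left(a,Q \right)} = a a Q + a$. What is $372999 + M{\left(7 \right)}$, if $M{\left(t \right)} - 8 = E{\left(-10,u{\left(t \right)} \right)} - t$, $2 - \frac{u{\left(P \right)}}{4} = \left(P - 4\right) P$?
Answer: $365390$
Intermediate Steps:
$u{\left(P \right)} = 8 - 4 P \left(-4 + P\right)$ ($u{\left(P \right)} = 8 - 4 \left(P - 4\right) P = 8 - 4 \left(-4 + P\right) P = 8 - 4 P \left(-4 + P\right)$)
$E{\left(a,Q \right)} = a + Q a^{2}$ ($E{\left(a,Q \right)} = a^{2} Q + a = Q a^{2} + a = a + Q a^{2}$)
$M{\left(t \right)} = 798 - 400 t^{2} + 1599 t$ ($M{\left(t \right)} = 8 - \left(t + 10 \left(1 + \left(8 - 4 t^{2} + 16 t\right) \left(-10\right)\right)\right) = 8 - \left(t + 10 \left(1 - \left(80 - 40 t^{2} + 160 t\right)\right)\right) = 8 - \left(t + 10 \left(-79 - 160 t + 40 t^{2}\right)\right) = 8 - \left(-790 - 1599 t + 400 t^{2}\right) = 8 + \left(790 - 400 t^{2} + 1599 t\right) = 798 - 400 t^{2} + 1599 t$)
$372999 + M{\left(7 \right)} = 372999 + \left(798 - 400 \cdot 7^{2} + 1599 \cdot 7\right) = 372999 + \left(798 - 19600 + 11193\right) = 372999 - 7609 = 365390$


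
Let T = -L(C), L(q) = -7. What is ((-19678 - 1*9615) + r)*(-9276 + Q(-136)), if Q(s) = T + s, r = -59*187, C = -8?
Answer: 379266030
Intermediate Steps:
T = 7 (T = -1*(-7) = 7)
r = -11033
Q(s) = 7 + s
((-19678 - 1*9615) + r)*(-9276 + Q(-136)) = ((-19678 - 1*9615) - 11033)*(-9276 + (7 - 136)) = ((-19678 - 9615) - 11033)*(-9276 - 129) = (-29293 - 11033)*(-9405) = -40326*(-9405) = 379266030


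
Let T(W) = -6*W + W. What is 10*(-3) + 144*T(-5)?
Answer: 3570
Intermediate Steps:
T(W) = -5*W
10*(-3) + 144*T(-5) = 10*(-3) + 144*(-5*(-5)) = -30 + 144*25 = -30 + 3600 = 3570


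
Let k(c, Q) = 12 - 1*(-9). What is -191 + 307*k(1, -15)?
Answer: 6256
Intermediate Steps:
k(c, Q) = 21 (k(c, Q) = 12 + 9 = 21)
-191 + 307*k(1, -15) = -191 + 307*21 = -191 + 6447 = 6256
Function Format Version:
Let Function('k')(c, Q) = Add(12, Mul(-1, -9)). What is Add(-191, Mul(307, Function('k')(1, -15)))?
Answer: 6256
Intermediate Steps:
Function('k')(c, Q) = 21 (Function('k')(c, Q) = Add(12, 9) = 21)
Add(-191, Mul(307, Function('k')(1, -15))) = Add(-191, Mul(307, 21)) = Add(-191, 6447) = 6256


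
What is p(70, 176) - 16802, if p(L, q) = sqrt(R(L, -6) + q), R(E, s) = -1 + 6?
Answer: -16802 + sqrt(181) ≈ -16789.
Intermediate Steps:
R(E, s) = 5
p(L, q) = sqrt(5 + q)
p(70, 176) - 16802 = sqrt(5 + 176) - 16802 = sqrt(181) - 16802 = -16802 + sqrt(181)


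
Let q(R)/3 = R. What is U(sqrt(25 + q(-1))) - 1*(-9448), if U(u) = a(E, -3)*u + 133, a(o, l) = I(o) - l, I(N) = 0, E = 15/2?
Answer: 9581 + 3*sqrt(22) ≈ 9595.1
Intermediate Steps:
E = 15/2 (E = 15*(1/2) = 15/2 ≈ 7.5000)
q(R) = 3*R
a(o, l) = -l (a(o, l) = 0 - l = -l)
U(u) = 133 + 3*u (U(u) = (-1*(-3))*u + 133 = 3*u + 133 = 133 + 3*u)
U(sqrt(25 + q(-1))) - 1*(-9448) = (133 + 3*sqrt(25 + 3*(-1))) - 1*(-9448) = (133 + 3*sqrt(25 - 3)) + 9448 = (133 + 3*sqrt(22)) + 9448 = 9581 + 3*sqrt(22)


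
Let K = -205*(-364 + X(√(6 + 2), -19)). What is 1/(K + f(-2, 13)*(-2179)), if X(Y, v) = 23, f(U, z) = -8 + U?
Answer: 1/91695 ≈ 1.0906e-5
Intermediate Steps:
K = 69905 (K = -205*(-364 + 23) = -205*(-341) = 69905)
1/(K + f(-2, 13)*(-2179)) = 1/(69905 + (-8 - 2)*(-2179)) = 1/(69905 - 10*(-2179)) = 1/(69905 + 21790) = 1/91695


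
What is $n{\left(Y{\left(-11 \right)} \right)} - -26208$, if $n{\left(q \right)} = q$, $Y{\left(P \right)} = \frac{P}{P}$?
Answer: $26209$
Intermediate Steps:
$Y{\left(P \right)} = 1$
$n{\left(Y{\left(-11 \right)} \right)} - -26208 = 1 - -26208 = 1 + 26208 = 26209$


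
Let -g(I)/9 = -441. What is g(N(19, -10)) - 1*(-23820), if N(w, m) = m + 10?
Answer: 27789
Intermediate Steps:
N(w, m) = 10 + m
g(I) = 3969 (g(I) = -9*(-441) = 3969)
g(N(19, -10)) - 1*(-23820) = 3969 - 1*(-23820) = 3969 + 23820 = 27789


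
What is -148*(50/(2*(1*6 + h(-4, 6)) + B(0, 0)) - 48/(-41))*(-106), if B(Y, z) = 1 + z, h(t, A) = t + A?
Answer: 44961808/697 ≈ 64508.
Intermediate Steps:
h(t, A) = A + t
-148*(50/(2*(1*6 + h(-4, 6)) + B(0, 0)) - 48/(-41))*(-106) = -148*(50/(2*(1*6 + (6 - 4)) + (1 + 0)) - 48/(-41))*(-106) = -148*(50/(2*(6 + 2) + 1) - 48*(-1/41))*(-106) = -148*(50/(2*8 + 1) + 48/41)*(-106) = -148*(50/(16 + 1) + 48/41)*(-106) = -148*(50/17 + 48/41)*(-106) = -148*2866/697*(-106) = -424168/697*(-106) = 44961808/697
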